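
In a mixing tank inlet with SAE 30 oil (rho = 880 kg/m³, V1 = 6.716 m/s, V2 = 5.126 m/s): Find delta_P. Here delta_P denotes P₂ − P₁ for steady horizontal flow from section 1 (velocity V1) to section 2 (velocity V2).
Formula: \Delta P = \frac{1}{2} \rho (V_1^2 - V_2^2)
delta_P = 0.5·880·(6.716² − 5.126²)/1000 = 8.285 kPa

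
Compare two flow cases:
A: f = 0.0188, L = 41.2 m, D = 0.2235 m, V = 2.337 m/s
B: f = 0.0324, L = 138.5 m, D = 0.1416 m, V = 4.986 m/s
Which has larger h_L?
h_L(A) = 0.9647 m, h_L(B) = 40.15 m. Answer: B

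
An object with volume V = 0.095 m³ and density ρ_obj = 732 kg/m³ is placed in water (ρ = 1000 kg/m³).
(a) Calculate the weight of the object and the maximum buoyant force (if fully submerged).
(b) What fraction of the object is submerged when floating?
(a) W=rho_obj*g*V=732*9.81*0.095=682.2 N; F_B(max)=rho*g*V=1000*9.81*0.095=932.0 N
(b) Floating fraction=rho_obj/rho=732/1000=0.732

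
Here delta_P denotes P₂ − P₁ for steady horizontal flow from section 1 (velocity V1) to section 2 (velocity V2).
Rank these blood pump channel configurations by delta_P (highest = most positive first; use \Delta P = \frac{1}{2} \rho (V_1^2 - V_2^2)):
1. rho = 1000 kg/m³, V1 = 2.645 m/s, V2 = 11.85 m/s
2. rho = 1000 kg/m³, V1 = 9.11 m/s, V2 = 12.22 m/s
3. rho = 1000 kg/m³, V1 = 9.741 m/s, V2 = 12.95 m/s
Case 1: delta_P = -66.71 kPa
Case 2: delta_P = -33.17 kPa
Case 3: delta_P = -36.41 kPa
Ranking (highest first): 2, 3, 1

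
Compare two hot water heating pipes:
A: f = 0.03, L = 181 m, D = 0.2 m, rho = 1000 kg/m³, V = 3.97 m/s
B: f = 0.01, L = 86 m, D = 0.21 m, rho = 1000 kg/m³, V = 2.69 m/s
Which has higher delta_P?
delta_P(A) = 214 kPa, delta_P(B) = 14.82 kPa. Answer: A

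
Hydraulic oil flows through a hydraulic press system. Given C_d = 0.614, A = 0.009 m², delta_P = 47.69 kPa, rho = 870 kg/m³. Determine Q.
Formula: Q = C_d A \sqrt{\frac{2 \Delta P}{\rho}}
Q = 0.614·0.009·√(2·(47.69·1000)/870)·1000 = 57.86 L/s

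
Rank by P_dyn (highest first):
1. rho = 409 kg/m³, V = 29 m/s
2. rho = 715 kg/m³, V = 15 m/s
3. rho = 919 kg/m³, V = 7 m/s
Case 1: P_dyn = 172 kPa
Case 2: P_dyn = 80.44 kPa
Case 3: P_dyn = 22.52 kPa
Ranking (highest first): 1, 2, 3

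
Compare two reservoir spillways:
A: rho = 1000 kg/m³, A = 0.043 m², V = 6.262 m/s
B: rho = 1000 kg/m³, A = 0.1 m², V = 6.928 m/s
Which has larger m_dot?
m_dot(A) = 269.3 kg/s, m_dot(B) = 692.8 kg/s. Answer: B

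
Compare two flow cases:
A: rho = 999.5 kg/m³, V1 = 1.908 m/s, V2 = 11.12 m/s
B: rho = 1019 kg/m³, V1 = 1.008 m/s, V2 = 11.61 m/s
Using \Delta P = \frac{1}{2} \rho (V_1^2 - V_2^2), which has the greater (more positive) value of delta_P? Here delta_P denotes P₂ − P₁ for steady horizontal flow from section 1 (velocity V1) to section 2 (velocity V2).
delta_P(A) = -59.98 kPa, delta_P(B) = -68.16 kPa. Answer: A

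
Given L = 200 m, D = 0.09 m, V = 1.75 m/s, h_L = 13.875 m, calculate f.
Formula: h_L = f \frac{L}{D} \frac{V^2}{2g}
Substituting knowns: 13.875 = f·(200/0.09)·1.75²/(2·9.81)
Solving for f: f = 13.875·2·9.81/((200/0.09)·1.75²) = 0.04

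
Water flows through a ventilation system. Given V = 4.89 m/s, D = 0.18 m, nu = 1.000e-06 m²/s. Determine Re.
Formula: Re = \frac{V D}{\nu}
Re = 4.89·0.18/1.000e-06 = 880200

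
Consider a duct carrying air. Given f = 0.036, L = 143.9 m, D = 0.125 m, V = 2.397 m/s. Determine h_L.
Formula: h_L = f \frac{L}{D} \frac{V^2}{2g}
h_L = 0.036·(143.9/0.125)·2.397²/(2·9.81) = 12.14 m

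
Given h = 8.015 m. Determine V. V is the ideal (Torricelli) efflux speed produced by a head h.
Formula: V = \sqrt{2 g h}
V = √(2·9.81·8.015) = 12.54 m/s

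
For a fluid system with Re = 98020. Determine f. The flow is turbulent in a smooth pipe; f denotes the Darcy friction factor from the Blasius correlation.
Formula: f = \frac{0.316}{Re^{0.25}}
f = 0.316/98020^0.25 = 0.01786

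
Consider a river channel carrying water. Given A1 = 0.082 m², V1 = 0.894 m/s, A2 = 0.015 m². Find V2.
Formula: V_2 = \frac{A_1 V_1}{A_2}
V2 = 0.082·0.894/0.015 = 4.887 m/s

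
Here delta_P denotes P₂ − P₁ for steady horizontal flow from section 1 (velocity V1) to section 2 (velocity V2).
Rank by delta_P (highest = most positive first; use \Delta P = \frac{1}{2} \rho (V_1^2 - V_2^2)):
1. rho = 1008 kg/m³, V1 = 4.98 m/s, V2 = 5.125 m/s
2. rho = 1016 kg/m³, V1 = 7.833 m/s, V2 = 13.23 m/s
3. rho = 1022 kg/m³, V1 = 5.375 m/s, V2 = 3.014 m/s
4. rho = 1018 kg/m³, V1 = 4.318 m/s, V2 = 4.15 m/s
Case 1: delta_P = -0.7385 kPa
Case 2: delta_P = -57.75 kPa
Case 3: delta_P = 10.12 kPa
Case 4: delta_P = 0.7241 kPa
Ranking (highest first): 3, 4, 1, 2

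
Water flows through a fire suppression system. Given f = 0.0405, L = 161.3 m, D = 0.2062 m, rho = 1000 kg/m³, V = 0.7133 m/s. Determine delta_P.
Formula: \Delta P = f \frac{L}{D} \frac{\rho V^2}{2}
delta_P = 0.0405·(161.3/0.2062)·0.5·1000·0.7133²/1000 = 8.06 kPa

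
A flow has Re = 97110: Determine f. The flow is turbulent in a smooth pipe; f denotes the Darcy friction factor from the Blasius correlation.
Formula: f = \frac{0.316}{Re^{0.25}}
f = 0.316/97110^0.25 = 0.0179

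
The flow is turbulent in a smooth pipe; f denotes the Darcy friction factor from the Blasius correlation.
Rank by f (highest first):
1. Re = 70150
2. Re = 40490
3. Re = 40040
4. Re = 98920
Case 1: f = 0.01942
Case 2: f = 0.02228
Case 3: f = 0.02234
Case 4: f = 0.01782
Ranking (highest first): 3, 2, 1, 4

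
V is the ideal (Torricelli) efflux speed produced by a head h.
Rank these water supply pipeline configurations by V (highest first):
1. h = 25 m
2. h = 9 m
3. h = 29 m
Case 1: V = 22.15 m/s
Case 2: V = 13.29 m/s
Case 3: V = 23.85 m/s
Ranking (highest first): 3, 1, 2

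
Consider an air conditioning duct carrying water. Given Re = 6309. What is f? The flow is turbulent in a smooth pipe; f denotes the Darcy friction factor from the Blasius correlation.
Formula: f = \frac{0.316}{Re^{0.25}}
f = 0.316/6309^0.25 = 0.03546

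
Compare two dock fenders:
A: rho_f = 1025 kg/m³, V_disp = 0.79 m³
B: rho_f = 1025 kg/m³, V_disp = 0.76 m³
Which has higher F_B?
F_B(A) = 7944 N, F_B(B) = 7642 N. Answer: A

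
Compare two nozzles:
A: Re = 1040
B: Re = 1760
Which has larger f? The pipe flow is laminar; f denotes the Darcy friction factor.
f(A) = 0.06154, f(B) = 0.03636. Answer: A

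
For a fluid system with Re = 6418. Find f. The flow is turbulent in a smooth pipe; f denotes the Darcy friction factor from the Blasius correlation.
Formula: f = \frac{0.316}{Re^{0.25}}
f = 0.316/6418^0.25 = 0.03531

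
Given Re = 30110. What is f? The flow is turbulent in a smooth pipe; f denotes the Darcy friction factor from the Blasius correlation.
Formula: f = \frac{0.316}{Re^{0.25}}
f = 0.316/30110^0.25 = 0.02399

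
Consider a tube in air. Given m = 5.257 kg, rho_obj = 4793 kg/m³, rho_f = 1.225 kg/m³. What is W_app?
Formula: W_{app} = mg\left(1 - \frac{\rho_f}{\rho_{obj}}\right)
W_app = 5.257·9.81·(1 − 1.225/4793) = 51.56 N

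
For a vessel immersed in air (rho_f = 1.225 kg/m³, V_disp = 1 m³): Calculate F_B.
Formula: F_B = \rho_f g V_{disp}
F_B = 1.225·9.81·1 = 12.02 N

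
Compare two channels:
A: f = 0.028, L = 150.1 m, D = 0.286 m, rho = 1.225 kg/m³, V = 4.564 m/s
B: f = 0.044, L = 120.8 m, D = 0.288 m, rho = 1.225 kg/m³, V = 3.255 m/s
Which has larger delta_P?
delta_P(A) = 0.1875 kPa, delta_P(B) = 0.1198 kPa. Answer: A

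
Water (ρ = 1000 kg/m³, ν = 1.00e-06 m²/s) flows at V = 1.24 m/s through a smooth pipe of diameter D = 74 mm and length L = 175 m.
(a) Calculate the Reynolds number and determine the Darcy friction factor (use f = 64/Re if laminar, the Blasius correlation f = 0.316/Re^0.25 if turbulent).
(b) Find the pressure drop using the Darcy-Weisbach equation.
(a) Re = V·D/ν = 1.24·0.074/1.00e-06 = 91760 → turbulent (Re > 4000); f = 0.316/Re^0.25 = 0.316/91760^0.25 = 0.018156
(b) Darcy-Weisbach: ΔP = f·(L/D)·½ρV²/1000 = 0.018156·(175/0.074)·½·1000·1.24²/1000 = 33.01 kPa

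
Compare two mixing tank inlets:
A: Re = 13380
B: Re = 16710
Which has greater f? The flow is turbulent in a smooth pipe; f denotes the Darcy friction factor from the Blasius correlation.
f(A) = 0.02938, f(B) = 0.02779. Answer: A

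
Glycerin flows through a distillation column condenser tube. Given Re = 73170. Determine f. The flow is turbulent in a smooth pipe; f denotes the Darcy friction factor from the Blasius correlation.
Formula: f = \frac{0.316}{Re^{0.25}}
f = 0.316/73170^0.25 = 0.01921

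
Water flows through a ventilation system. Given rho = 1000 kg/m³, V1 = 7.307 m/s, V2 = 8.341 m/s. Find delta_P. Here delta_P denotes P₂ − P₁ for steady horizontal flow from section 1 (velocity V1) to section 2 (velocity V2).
Formula: \Delta P = \frac{1}{2} \rho (V_1^2 - V_2^2)
delta_P = 0.5·1000·(7.307² − 8.341²)/1000 = -8.09 kPa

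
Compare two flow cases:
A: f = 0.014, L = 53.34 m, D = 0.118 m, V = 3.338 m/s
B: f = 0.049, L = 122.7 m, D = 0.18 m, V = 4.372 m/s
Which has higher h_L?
h_L(A) = 3.594 m, h_L(B) = 32.54 m. Answer: B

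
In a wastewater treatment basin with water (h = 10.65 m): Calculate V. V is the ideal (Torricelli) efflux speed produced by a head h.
Formula: V = \sqrt{2 g h}
V = √(2·9.81·10.65) = 14.46 m/s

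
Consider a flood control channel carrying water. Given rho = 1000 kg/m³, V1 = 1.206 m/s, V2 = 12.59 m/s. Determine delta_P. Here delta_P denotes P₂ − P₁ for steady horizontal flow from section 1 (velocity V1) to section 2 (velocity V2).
Formula: \Delta P = \frac{1}{2} \rho (V_1^2 - V_2^2)
delta_P = 0.5·1000·(1.206² − 12.59²)/1000 = -78.53 kPa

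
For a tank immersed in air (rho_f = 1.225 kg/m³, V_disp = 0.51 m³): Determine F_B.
Formula: F_B = \rho_f g V_{disp}
F_B = 1.225·9.81·0.51 = 6.129 N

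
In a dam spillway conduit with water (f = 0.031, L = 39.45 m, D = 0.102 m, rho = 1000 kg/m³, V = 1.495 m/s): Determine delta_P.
Formula: \Delta P = f \frac{L}{D} \frac{\rho V^2}{2}
delta_P = 0.031·(39.45/0.102)·0.5·1000·1.495²/1000 = 13.4 kPa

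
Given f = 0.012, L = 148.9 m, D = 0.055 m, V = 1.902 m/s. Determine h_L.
Formula: h_L = f \frac{L}{D} \frac{V^2}{2g}
h_L = 0.012·(148.9/0.055)·1.902²/(2·9.81) = 5.99 m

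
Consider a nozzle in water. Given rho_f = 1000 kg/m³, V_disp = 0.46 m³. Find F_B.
Formula: F_B = \rho_f g V_{disp}
F_B = 1000·9.81·0.46 = 4513 N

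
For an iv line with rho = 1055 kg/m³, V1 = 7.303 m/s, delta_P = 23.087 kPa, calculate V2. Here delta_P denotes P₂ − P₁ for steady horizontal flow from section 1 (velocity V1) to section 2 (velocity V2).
Formula: \Delta P = \frac{1}{2} \rho (V_1^2 - V_2^2)
Substituting knowns: 23.087 = 0.5·1055·(7.303² − V2²)/1000
Solving for V2: V2 = √(7.303² − 2·(23.087·1000)/1055) = 3.093 m/s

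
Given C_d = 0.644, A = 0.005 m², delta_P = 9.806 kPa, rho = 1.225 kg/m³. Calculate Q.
Formula: Q = C_d A \sqrt{\frac{2 \Delta P}{\rho}}
Q = 0.644·0.005·√(2·(9.806·1000)/1.225)·1000 = 407.4 L/s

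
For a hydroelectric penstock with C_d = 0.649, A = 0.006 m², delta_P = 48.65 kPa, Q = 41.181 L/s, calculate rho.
Formula: Q = C_d A \sqrt{\frac{2 \Delta P}{\rho}}
Substituting knowns: 41.181 = 0.649·0.006·√(2·(48.65·1000)/rho)·1000
Solving for rho: rho = 2·(48.65·1000)/((41.181/1000)/(0.649·0.006))² = 870 kg/m³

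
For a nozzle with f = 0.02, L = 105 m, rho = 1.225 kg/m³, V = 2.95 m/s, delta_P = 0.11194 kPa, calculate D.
Formula: \Delta P = f \frac{L}{D} \frac{\rho V^2}{2}
Substituting knowns: 0.11194 = 0.02·(105/D)·0.5·1.225·2.95²/1000
Solving for D: D = 0.02·105·0.5·1.225·2.95²/(0.11194·1000) = 0.1 m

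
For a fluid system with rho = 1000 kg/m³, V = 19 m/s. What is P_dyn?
Formula: P_{dyn} = \frac{1}{2} \rho V^2
P_dyn = 0.5·1000·19²/1000 = 180.5 kPa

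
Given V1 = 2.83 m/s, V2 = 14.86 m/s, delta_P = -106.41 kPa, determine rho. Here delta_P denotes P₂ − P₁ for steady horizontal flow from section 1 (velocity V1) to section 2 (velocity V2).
Formula: \Delta P = \frac{1}{2} \rho (V_1^2 - V_2^2)
Substituting knowns: -106.41 = 0.5·rho·(2.83² − 14.86²)/1000
Solving for rho: rho = 2·(-106.41·1000)/(2.83² − 14.86²) = 1000 kg/m³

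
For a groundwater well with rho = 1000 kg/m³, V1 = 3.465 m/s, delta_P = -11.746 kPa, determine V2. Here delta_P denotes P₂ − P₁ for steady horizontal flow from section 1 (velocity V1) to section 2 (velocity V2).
Formula: \Delta P = \frac{1}{2} \rho (V_1^2 - V_2^2)
Substituting knowns: -11.746 = 0.5·1000·(3.465² − V2²)/1000
Solving for V2: V2 = √(3.465² − 2·(-11.746·1000)/1000) = 5.958 m/s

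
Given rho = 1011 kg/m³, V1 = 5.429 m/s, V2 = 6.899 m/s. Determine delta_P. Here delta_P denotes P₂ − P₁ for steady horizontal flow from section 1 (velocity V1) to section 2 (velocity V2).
Formula: \Delta P = \frac{1}{2} \rho (V_1^2 - V_2^2)
delta_P = 0.5·1011·(5.429² − 6.899²)/1000 = -9.161 kPa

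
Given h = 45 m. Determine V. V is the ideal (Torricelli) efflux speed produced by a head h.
Formula: V = \sqrt{2 g h}
V = √(2·9.81·45) = 29.71 m/s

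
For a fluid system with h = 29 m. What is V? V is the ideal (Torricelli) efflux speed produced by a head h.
Formula: V = \sqrt{2 g h}
V = √(2·9.81·29) = 23.85 m/s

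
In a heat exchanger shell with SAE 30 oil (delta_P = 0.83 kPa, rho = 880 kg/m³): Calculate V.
Formula: V = \sqrt{\frac{2 \Delta P}{\rho}}
V = √(2·(0.83·1000)/880) = 1.373 m/s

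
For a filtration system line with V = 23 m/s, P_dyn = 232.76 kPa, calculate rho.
Formula: P_{dyn} = \frac{1}{2} \rho V^2
Substituting knowns: 232.76 = 0.5·rho·23²/1000
Solving for rho: rho = 2·(232.76·1000)/23² = 880 kg/m³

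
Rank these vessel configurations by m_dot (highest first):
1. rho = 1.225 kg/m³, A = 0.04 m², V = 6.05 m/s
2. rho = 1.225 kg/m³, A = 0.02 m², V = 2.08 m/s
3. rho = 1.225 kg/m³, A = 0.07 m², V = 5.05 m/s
Case 1: m_dot = 0.2964 kg/s
Case 2: m_dot = 0.05096 kg/s
Case 3: m_dot = 0.433 kg/s
Ranking (highest first): 3, 1, 2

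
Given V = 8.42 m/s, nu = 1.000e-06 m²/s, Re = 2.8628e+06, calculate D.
Formula: Re = \frac{V D}{\nu}
Substituting knowns: 2.8628e+06 = 8.42·D/1.000e-06
Solving for D: D = 2.8628e+06·1.000e-06/8.42 = 0.34 m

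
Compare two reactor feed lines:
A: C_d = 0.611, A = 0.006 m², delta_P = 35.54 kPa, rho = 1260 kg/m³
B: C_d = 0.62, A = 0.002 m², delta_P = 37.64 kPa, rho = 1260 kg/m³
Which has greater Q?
Q(A) = 27.53 L/s, Q(B) = 9.585 L/s. Answer: A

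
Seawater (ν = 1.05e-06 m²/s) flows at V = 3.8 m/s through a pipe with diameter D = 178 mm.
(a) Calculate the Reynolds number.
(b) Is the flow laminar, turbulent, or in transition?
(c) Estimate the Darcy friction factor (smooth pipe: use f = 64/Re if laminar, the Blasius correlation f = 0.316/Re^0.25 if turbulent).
(a) Re = V·D/ν = 3.8·0.178/1.05e-06 = 644190
(b) Flow regime: turbulent (Re > 4000)
(c) Friction factor: f = 0.316/Re^0.25 = 0.316/644190^0.25 = 0.01115 (Blasius is strictly valid for Re ≲ 1e5; used here as the smooth-pipe estimate the problem specifies)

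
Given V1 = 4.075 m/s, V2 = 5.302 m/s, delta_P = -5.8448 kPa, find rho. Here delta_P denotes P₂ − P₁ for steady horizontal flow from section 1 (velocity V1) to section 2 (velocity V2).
Formula: \Delta P = \frac{1}{2} \rho (V_1^2 - V_2^2)
Substituting knowns: -5.8448 = 0.5·rho·(4.075² − 5.302²)/1000
Solving for rho: rho = 2·(-5.8448·1000)/(4.075² − 5.302²) = 1016 kg/m³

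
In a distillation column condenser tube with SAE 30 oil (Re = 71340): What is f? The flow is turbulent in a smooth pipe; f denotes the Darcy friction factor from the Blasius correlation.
Formula: f = \frac{0.316}{Re^{0.25}}
f = 0.316/71340^0.25 = 0.01934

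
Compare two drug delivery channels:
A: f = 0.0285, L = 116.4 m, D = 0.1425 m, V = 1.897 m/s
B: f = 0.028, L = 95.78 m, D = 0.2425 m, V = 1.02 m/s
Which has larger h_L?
h_L(A) = 4.27 m, h_L(B) = 0.5864 m. Answer: A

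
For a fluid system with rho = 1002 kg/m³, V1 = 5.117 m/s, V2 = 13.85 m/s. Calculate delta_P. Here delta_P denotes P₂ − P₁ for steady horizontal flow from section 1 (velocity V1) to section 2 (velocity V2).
Formula: \Delta P = \frac{1}{2} \rho (V_1^2 - V_2^2)
delta_P = 0.5·1002·(5.117² − 13.85²)/1000 = -82.99 kPa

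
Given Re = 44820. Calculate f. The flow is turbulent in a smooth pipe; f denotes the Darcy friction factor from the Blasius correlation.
Formula: f = \frac{0.316}{Re^{0.25}}
f = 0.316/44820^0.25 = 0.02172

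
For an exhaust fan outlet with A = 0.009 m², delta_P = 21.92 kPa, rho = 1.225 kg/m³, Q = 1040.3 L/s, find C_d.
Formula: Q = C_d A \sqrt{\frac{2 \Delta P}{\rho}}
Substituting knowns: 1040.3 = C_d·0.009·√(2·(21.92·1000)/1.225)·1000
Solving for C_d: C_d = (1040.3/1000)/(0.009·√(2·(21.92·1000)/1.225)) = 0.611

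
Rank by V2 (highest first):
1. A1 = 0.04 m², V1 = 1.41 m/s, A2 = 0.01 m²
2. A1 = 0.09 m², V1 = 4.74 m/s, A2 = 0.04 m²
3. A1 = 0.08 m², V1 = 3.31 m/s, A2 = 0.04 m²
Case 1: V2 = 5.64 m/s
Case 2: V2 = 10.66 m/s
Case 3: V2 = 6.62 m/s
Ranking (highest first): 2, 3, 1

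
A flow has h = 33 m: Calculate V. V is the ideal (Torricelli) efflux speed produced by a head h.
Formula: V = \sqrt{2 g h}
V = √(2·9.81·33) = 25.45 m/s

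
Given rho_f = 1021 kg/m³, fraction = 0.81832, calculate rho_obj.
Formula: f_{sub} = \frac{\rho_{obj}}{\rho_f}
Substituting knowns: 0.81832 = rho_obj/1021
Solving for rho_obj: rho_obj = 0.81832·1021 = 835.5 kg/m³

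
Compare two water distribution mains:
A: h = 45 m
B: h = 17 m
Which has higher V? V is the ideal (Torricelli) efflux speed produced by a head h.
V(A) = 29.71 m/s, V(B) = 18.26 m/s. Answer: A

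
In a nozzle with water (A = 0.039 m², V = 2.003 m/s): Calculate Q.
Formula: Q = A V
Q = 0.039·2.003·1000 = 78.12 L/s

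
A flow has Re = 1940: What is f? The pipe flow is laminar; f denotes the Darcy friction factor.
Formula: f = \frac{64}{Re}
f = 64/1940 = 0.03299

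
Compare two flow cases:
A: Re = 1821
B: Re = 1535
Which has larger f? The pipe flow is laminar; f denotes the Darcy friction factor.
f(A) = 0.03515, f(B) = 0.04169. Answer: B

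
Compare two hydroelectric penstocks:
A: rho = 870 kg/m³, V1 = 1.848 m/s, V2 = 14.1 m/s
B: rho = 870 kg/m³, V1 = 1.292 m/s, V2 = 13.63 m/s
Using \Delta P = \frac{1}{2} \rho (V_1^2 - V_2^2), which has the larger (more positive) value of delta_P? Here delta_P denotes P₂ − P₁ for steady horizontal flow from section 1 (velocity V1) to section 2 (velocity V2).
delta_P(A) = -85 kPa, delta_P(B) = -80.09 kPa. Answer: B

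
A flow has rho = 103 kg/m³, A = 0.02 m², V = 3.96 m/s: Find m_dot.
Formula: \dot{m} = \rho A V
m_dot = 103·0.02·3.96 = 8.158 kg/s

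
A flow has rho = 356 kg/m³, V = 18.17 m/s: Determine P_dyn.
Formula: P_{dyn} = \frac{1}{2} \rho V^2
P_dyn = 0.5·356·18.17²/1000 = 58.77 kPa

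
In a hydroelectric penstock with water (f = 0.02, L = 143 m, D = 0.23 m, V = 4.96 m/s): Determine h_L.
Formula: h_L = f \frac{L}{D} \frac{V^2}{2g}
h_L = 0.02·(143/0.23)·4.96²/(2·9.81) = 15.59 m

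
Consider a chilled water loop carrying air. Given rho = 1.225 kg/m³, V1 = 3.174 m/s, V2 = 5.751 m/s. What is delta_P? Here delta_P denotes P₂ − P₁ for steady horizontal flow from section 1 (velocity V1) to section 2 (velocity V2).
Formula: \Delta P = \frac{1}{2} \rho (V_1^2 - V_2^2)
delta_P = 0.5·1.225·(3.174² − 5.751²)/1000 = -0.01409 kPa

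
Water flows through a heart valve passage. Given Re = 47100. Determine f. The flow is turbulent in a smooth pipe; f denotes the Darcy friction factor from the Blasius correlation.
Formula: f = \frac{0.316}{Re^{0.25}}
f = 0.316/47100^0.25 = 0.02145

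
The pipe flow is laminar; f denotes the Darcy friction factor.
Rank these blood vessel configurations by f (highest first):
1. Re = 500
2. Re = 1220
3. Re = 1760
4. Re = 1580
Case 1: f = 0.128
Case 2: f = 0.05246
Case 3: f = 0.03636
Case 4: f = 0.04051
Ranking (highest first): 1, 2, 4, 3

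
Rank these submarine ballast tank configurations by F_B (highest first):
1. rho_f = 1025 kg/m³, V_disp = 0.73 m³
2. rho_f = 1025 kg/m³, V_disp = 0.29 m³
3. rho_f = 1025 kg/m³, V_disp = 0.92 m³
Case 1: F_B = 7340 N
Case 2: F_B = 2916 N
Case 3: F_B = 9251 N
Ranking (highest first): 3, 1, 2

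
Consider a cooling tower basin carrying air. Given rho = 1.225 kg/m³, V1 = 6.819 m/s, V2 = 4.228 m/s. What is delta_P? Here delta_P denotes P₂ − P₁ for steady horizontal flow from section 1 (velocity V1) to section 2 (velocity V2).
Formula: \Delta P = \frac{1}{2} \rho (V_1^2 - V_2^2)
delta_P = 0.5·1.225·(6.819² − 4.228²)/1000 = 0.01753 kPa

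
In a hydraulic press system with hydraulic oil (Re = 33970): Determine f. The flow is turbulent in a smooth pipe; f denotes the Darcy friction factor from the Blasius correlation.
Formula: f = \frac{0.316}{Re^{0.25}}
f = 0.316/33970^0.25 = 0.02328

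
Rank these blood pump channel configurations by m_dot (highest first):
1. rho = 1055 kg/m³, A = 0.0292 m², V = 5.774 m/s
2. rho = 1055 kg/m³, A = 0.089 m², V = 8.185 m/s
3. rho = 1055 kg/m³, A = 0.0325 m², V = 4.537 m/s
Case 1: m_dot = 177.9 kg/s
Case 2: m_dot = 768.5 kg/s
Case 3: m_dot = 155.6 kg/s
Ranking (highest first): 2, 1, 3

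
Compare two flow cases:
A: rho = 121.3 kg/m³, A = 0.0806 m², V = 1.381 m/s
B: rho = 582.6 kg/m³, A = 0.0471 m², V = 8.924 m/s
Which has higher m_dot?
m_dot(A) = 13.5 kg/s, m_dot(B) = 244.9 kg/s. Answer: B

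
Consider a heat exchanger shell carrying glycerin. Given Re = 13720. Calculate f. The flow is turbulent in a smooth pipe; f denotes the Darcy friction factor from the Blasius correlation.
Formula: f = \frac{0.316}{Re^{0.25}}
f = 0.316/13720^0.25 = 0.0292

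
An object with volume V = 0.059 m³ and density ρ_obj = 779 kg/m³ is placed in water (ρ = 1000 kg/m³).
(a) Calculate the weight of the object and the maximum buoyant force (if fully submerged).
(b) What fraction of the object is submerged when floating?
(a) W=rho_obj*g*V=779*9.81*0.059=450.9 N; F_B(max)=rho*g*V=1000*9.81*0.059=578.8 N
(b) Floating fraction=rho_obj/rho=779/1000=0.779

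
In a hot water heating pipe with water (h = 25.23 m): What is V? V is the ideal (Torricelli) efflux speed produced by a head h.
Formula: V = \sqrt{2 g h}
V = √(2·9.81·25.23) = 22.25 m/s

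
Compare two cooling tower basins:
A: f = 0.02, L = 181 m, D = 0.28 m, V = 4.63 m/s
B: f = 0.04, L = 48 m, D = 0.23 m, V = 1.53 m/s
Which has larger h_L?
h_L(A) = 14.13 m, h_L(B) = 0.996 m. Answer: A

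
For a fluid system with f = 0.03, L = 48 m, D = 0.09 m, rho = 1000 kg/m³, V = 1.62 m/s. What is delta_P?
Formula: \Delta P = f \frac{L}{D} \frac{\rho V^2}{2}
delta_P = 0.03·(48/0.09)·0.5·1000·1.62²/1000 = 21 kPa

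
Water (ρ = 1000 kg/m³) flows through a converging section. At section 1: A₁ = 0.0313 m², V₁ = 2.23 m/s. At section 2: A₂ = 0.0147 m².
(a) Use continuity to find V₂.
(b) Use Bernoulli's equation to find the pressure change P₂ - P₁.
(a) Continuity: A₁V₁=A₂V₂ -> V₂=A₁V₁/A₂=0.0313*2.23/0.0147=4.75 m/s
(b) Bernoulli: P₂-P₁=0.5*rho*(V₁^2-V₂^2)/1000=0.5*1000*(2.23^2-4.75^2)/1000=-8.795 kPa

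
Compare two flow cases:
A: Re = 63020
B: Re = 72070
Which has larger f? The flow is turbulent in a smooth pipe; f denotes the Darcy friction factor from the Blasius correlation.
f(A) = 0.01994, f(B) = 0.01929. Answer: A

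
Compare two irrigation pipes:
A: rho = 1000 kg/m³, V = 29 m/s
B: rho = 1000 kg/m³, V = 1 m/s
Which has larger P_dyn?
P_dyn(A) = 420.5 kPa, P_dyn(B) = 0.5 kPa. Answer: A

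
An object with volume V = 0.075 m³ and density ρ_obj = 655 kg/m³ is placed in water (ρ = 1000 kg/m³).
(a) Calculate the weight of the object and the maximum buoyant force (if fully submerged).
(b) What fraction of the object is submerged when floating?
(a) W=rho_obj*g*V=655*9.81*0.075=481.9 N; F_B(max)=rho*g*V=1000*9.81*0.075=735.8 N
(b) Floating fraction=rho_obj/rho=655/1000=0.655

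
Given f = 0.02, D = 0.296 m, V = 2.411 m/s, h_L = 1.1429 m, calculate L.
Formula: h_L = f \frac{L}{D} \frac{V^2}{2g}
Substituting knowns: 1.1429 = 0.02·(L/0.296)·2.411²/(2·9.81)
Solving for L: L = 1.1429·2·9.81·0.296/(0.02·2.411²) = 57.09 m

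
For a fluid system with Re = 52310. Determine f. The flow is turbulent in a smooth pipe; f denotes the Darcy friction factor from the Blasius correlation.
Formula: f = \frac{0.316}{Re^{0.25}}
f = 0.316/52310^0.25 = 0.02089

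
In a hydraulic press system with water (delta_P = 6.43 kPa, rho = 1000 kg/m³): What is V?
Formula: V = \sqrt{\frac{2 \Delta P}{\rho}}
V = √(2·(6.43·1000)/1000) = 3.586 m/s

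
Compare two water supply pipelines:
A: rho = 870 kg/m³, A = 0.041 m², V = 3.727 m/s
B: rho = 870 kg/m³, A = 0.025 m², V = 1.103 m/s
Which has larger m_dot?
m_dot(A) = 132.9 kg/s, m_dot(B) = 23.99 kg/s. Answer: A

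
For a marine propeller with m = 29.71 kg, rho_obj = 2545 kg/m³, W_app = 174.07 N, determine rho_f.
Formula: W_{app} = mg\left(1 - \frac{\rho_f}{\rho_{obj}}\right)
Substituting knowns: 174.07 = 29.71·9.81·(1 − rho_f/2545)
Solving for rho_f: rho_f = 2545·(1 − 174.07/(29.71·9.81)) = 1025 kg/m³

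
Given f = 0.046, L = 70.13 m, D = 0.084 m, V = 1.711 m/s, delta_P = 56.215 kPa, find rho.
Formula: \Delta P = f \frac{L}{D} \frac{\rho V^2}{2}
Substituting knowns: 56.215 = 0.046·(70.13/0.084)·0.5·rho·1.711²/1000
Solving for rho: rho = (56.215·1000)/(0.046·(70.13/0.084)·0.5·1.711²) = 1000 kg/m³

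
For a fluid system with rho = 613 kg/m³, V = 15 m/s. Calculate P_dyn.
Formula: P_{dyn} = \frac{1}{2} \rho V^2
P_dyn = 0.5·613·15²/1000 = 68.96 kPa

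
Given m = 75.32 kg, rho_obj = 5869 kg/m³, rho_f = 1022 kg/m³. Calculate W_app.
Formula: W_{app} = mg\left(1 - \frac{\rho_f}{\rho_{obj}}\right)
W_app = 75.32·9.81·(1 − 1022/5869) = 610.2 N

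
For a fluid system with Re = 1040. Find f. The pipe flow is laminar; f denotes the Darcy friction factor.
Formula: f = \frac{64}{Re}
f = 64/1040 = 0.06154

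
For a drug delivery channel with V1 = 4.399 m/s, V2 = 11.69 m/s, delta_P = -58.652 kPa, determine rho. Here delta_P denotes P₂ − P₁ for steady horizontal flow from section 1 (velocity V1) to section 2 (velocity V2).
Formula: \Delta P = \frac{1}{2} \rho (V_1^2 - V_2^2)
Substituting knowns: -58.652 = 0.5·rho·(4.399² − 11.69²)/1000
Solving for rho: rho = 2·(-58.652·1000)/(4.399² − 11.69²) = 1000 kg/m³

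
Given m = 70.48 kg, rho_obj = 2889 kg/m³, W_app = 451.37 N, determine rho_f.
Formula: W_{app} = mg\left(1 - \frac{\rho_f}{\rho_{obj}}\right)
Substituting knowns: 451.37 = 70.48·9.81·(1 − rho_f/2889)
Solving for rho_f: rho_f = 2889·(1 − 451.37/(70.48·9.81)) = 1003 kg/m³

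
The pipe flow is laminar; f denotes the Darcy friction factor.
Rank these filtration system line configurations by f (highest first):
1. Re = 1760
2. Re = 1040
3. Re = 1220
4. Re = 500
Case 1: f = 0.03636
Case 2: f = 0.06154
Case 3: f = 0.05246
Case 4: f = 0.128
Ranking (highest first): 4, 2, 3, 1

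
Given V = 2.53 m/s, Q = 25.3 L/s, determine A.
Formula: Q = A V
Substituting knowns: 25.3 = A·2.53·1000
Solving for A: A = (25.3/1000)/2.53 = 0.01 m²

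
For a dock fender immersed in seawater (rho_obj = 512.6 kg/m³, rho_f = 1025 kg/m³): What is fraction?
Formula: f_{sub} = \frac{\rho_{obj}}{\rho_f}
fraction = 512.6/1025 = 0.5001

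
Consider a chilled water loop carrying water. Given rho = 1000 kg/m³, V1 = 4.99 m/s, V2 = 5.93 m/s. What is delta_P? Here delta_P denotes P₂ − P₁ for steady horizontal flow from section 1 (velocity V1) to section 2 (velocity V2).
Formula: \Delta P = \frac{1}{2} \rho (V_1^2 - V_2^2)
delta_P = 0.5·1000·(4.99² − 5.93²)/1000 = -5.132 kPa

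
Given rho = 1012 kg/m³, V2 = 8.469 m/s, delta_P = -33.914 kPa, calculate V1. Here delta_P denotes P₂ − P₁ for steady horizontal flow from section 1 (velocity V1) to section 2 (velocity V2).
Formula: \Delta P = \frac{1}{2} \rho (V_1^2 - V_2^2)
Substituting knowns: -33.914 = 0.5·1012·(V1² − 8.469²)/1000
Solving for V1: V1 = √(8.469² + 2·(-33.914·1000)/1012) = 2.168 m/s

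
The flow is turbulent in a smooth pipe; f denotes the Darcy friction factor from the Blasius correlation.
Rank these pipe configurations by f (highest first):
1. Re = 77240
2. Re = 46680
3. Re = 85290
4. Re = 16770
Case 1: f = 0.01896
Case 2: f = 0.0215
Case 3: f = 0.01849
Case 4: f = 0.02777
Ranking (highest first): 4, 2, 1, 3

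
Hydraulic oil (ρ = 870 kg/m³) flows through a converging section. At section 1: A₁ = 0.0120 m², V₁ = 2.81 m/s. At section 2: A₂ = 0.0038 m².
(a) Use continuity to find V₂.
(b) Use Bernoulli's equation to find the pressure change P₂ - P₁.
(a) Continuity: A₁V₁=A₂V₂ -> V₂=A₁V₁/A₂=0.0120*2.81/0.0038=8.87 m/s
(b) Bernoulli: P₂-P₁=0.5*rho*(V₁^2-V₂^2)/1000=0.5*870*(2.81^2-8.87^2)/1000=-30.79 kPa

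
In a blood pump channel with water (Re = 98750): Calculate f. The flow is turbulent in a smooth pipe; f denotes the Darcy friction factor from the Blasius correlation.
Formula: f = \frac{0.316}{Re^{0.25}}
f = 0.316/98750^0.25 = 0.01783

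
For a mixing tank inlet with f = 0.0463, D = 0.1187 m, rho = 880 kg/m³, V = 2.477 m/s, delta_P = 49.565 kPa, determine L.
Formula: \Delta P = f \frac{L}{D} \frac{\rho V^2}{2}
Substituting knowns: 49.565 = 0.0463·(L/0.1187)·0.5·880·2.477²/1000
Solving for L: L = (49.565·1000)·0.1187/(0.0463·0.5·880·2.477²) = 47.07 m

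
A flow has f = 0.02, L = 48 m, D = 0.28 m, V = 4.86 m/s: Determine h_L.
Formula: h_L = f \frac{L}{D} \frac{V^2}{2g}
h_L = 0.02·(48/0.28)·4.86²/(2·9.81) = 4.127 m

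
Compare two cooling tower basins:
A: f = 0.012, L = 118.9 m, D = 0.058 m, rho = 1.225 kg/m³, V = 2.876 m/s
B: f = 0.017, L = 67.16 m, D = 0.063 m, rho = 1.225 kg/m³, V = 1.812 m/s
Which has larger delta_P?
delta_P(A) = 0.1246 kPa, delta_P(B) = 0.03645 kPa. Answer: A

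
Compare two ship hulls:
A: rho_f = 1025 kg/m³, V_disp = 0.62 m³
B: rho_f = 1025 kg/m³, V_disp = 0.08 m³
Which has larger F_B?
F_B(A) = 6234 N, F_B(B) = 804.4 N. Answer: A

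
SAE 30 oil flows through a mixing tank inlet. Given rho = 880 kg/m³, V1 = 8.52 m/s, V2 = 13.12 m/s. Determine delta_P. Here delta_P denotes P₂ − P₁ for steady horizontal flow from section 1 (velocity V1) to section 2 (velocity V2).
Formula: \Delta P = \frac{1}{2} \rho (V_1^2 - V_2^2)
delta_P = 0.5·880·(8.52² − 13.12²)/1000 = -43.8 kPa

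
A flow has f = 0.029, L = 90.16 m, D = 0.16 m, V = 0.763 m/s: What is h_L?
Formula: h_L = f \frac{L}{D} \frac{V^2}{2g}
h_L = 0.029·(90.16/0.16)·0.763²/(2·9.81) = 0.4849 m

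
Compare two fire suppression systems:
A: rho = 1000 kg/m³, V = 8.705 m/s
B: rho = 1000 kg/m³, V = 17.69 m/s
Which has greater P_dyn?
P_dyn(A) = 37.89 kPa, P_dyn(B) = 156.5 kPa. Answer: B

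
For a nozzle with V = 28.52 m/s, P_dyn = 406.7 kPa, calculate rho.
Formula: P_{dyn} = \frac{1}{2} \rho V^2
Substituting knowns: 406.7 = 0.5·rho·28.52²/1000
Solving for rho: rho = 2·(406.7·1000)/28.52² = 1000 kg/m³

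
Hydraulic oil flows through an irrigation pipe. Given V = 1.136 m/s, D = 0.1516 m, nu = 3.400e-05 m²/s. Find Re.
Formula: Re = \frac{V D}{\nu}
Re = 1.136·0.1516/3.400e-05 = 5065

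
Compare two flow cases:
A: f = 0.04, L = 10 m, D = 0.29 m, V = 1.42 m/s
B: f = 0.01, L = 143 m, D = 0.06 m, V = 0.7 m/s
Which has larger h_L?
h_L(A) = 0.1418 m, h_L(B) = 0.5952 m. Answer: B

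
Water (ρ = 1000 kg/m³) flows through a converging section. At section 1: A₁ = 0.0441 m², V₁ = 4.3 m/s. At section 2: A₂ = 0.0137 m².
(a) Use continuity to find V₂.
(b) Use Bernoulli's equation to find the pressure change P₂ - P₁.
(a) Continuity: A₁V₁=A₂V₂ -> V₂=A₁V₁/A₂=0.0441*4.3/0.0137=13.84 m/s
(b) Bernoulli: P₂-P₁=0.5*rho*(V₁^2-V₂^2)/1000=0.5*1000*(4.3^2-13.84^2)/1000=-86.53 kPa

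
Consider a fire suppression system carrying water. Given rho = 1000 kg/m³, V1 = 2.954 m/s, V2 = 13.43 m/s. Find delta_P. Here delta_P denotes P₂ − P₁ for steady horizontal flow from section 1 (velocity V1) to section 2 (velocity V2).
Formula: \Delta P = \frac{1}{2} \rho (V_1^2 - V_2^2)
delta_P = 0.5·1000·(2.954² − 13.43²)/1000 = -85.82 kPa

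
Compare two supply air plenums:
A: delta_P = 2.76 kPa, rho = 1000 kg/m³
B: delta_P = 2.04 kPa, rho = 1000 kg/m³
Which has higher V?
V(A) = 2.349 m/s, V(B) = 2.02 m/s. Answer: A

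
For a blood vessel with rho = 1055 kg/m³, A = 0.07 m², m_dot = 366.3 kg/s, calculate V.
Formula: \dot{m} = \rho A V
Substituting knowns: 366.3 = 1055·0.07·V
Solving for V: V = 366.3/(1055·0.07) = 4.96 m/s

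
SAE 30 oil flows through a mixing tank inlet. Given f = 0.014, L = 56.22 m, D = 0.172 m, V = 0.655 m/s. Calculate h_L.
Formula: h_L = f \frac{L}{D} \frac{V^2}{2g}
h_L = 0.014·(56.22/0.172)·0.655²/(2·9.81) = 0.1001 m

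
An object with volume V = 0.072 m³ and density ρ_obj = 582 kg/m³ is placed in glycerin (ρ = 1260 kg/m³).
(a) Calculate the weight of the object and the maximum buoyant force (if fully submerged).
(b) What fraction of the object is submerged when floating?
(a) W=rho_obj*g*V=582*9.81*0.072=411.1 N; F_B(max)=rho*g*V=1260*9.81*0.072=890.0 N
(b) Floating fraction=rho_obj/rho=582/1260=0.462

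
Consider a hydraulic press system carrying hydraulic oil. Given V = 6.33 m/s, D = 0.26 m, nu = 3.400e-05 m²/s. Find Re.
Formula: Re = \frac{V D}{\nu}
Re = 6.33·0.26/3.400e-05 = 48406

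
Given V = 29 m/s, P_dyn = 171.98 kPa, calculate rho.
Formula: P_{dyn} = \frac{1}{2} \rho V^2
Substituting knowns: 171.98 = 0.5·rho·29²/1000
Solving for rho: rho = 2·(171.98·1000)/29² = 409 kg/m³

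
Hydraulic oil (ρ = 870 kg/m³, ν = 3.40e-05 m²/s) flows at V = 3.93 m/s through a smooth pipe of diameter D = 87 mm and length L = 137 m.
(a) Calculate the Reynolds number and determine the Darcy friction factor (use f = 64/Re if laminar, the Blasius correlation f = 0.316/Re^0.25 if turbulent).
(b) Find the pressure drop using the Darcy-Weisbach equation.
(a) Re = V·D/ν = 3.93·0.087/3.40e-05 = 10056 → turbulent (Re > 4000); f = 0.316/Re^0.25 = 0.316/10056^0.25 = 0.031556
(b) Darcy-Weisbach: ΔP = f·(L/D)·½ρV²/1000 = 0.031556·(137/0.087)·½·870·3.93²/1000 = 333.9 kPa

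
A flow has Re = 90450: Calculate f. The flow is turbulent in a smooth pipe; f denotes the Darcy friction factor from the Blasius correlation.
Formula: f = \frac{0.316}{Re^{0.25}}
f = 0.316/90450^0.25 = 0.01822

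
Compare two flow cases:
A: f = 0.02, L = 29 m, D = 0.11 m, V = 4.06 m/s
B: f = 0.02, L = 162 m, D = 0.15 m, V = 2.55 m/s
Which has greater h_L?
h_L(A) = 4.43 m, h_L(B) = 7.159 m. Answer: B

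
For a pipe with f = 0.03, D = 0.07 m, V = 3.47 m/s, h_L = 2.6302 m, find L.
Formula: h_L = f \frac{L}{D} \frac{V^2}{2g}
Substituting knowns: 2.6302 = 0.03·(L/0.07)·3.47²/(2·9.81)
Solving for L: L = 2.6302·2·9.81·0.07/(0.03·3.47²) = 10 m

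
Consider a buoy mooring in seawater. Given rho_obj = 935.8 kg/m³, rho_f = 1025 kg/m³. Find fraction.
Formula: f_{sub} = \frac{\rho_{obj}}{\rho_f}
fraction = 935.8/1025 = 0.913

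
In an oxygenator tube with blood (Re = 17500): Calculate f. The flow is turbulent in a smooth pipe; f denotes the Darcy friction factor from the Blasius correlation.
Formula: f = \frac{0.316}{Re^{0.25}}
f = 0.316/17500^0.25 = 0.02747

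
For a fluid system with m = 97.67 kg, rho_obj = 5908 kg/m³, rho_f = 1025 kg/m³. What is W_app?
Formula: W_{app} = mg\left(1 - \frac{\rho_f}{\rho_{obj}}\right)
W_app = 97.67·9.81·(1 − 1025/5908) = 791.9 N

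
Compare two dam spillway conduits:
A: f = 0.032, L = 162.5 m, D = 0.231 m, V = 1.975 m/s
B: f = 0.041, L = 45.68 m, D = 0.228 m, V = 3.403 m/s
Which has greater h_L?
h_L(A) = 4.475 m, h_L(B) = 4.848 m. Answer: B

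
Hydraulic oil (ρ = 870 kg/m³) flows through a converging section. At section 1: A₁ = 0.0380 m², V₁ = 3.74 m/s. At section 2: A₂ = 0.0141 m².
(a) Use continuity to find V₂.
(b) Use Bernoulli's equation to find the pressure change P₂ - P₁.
(a) Continuity: A₁V₁=A₂V₂ -> V₂=A₁V₁/A₂=0.0380*3.74/0.0141=10.08 m/s
(b) Bernoulli: P₂-P₁=0.5*rho*(V₁^2-V₂^2)/1000=0.5*870*(3.74^2-10.08^2)/1000=-38.11 kPa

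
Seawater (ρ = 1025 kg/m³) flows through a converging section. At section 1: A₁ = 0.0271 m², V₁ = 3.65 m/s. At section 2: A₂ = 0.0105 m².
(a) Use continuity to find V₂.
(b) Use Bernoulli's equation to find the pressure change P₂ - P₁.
(a) Continuity: A₁V₁=A₂V₂ -> V₂=A₁V₁/A₂=0.0271*3.65/0.0105=9.42 m/s
(b) Bernoulli: P₂-P₁=0.5*rho*(V₁^2-V₂^2)/1000=0.5*1025*(3.65^2-9.42^2)/1000=-38.65 kPa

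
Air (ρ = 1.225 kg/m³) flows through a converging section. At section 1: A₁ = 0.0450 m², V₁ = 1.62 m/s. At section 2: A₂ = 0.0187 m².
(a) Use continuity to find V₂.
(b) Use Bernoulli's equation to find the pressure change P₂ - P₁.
(a) Continuity: A₁V₁=A₂V₂ -> V₂=A₁V₁/A₂=0.0450*1.62/0.0187=3.90 m/s
(b) Bernoulli: P₂-P₁=0.5*rho*(V₁^2-V₂^2)/1000=0.5*1.225*(1.62^2-3.90^2)/1000=-0.007709 kPa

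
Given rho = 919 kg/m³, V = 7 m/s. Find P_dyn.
Formula: P_{dyn} = \frac{1}{2} \rho V^2
P_dyn = 0.5·919·7²/1000 = 22.52 kPa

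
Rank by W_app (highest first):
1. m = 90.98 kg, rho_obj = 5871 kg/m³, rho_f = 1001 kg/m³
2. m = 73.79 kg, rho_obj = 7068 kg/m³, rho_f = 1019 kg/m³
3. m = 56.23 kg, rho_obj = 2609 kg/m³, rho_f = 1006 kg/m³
Case 1: W_app = 740.3 N
Case 2: W_app = 619.5 N
Case 3: W_app = 338.9 N
Ranking (highest first): 1, 2, 3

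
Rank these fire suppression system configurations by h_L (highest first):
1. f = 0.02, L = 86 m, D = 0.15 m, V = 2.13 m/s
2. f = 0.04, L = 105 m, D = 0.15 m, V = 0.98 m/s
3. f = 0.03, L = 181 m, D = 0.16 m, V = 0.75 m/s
Case 1: h_L = 2.652 m
Case 2: h_L = 1.371 m
Case 3: h_L = 0.973 m
Ranking (highest first): 1, 2, 3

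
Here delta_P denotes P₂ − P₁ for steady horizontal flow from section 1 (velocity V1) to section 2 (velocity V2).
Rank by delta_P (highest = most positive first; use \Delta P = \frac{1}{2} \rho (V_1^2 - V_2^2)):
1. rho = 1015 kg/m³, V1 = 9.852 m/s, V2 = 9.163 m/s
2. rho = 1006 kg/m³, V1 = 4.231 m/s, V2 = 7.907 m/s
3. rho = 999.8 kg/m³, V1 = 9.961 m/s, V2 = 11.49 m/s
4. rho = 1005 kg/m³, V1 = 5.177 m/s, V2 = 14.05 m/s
Case 1: delta_P = 6.649 kPa
Case 2: delta_P = -22.44 kPa
Case 3: delta_P = -16.4 kPa
Case 4: delta_P = -85.73 kPa
Ranking (highest first): 1, 3, 2, 4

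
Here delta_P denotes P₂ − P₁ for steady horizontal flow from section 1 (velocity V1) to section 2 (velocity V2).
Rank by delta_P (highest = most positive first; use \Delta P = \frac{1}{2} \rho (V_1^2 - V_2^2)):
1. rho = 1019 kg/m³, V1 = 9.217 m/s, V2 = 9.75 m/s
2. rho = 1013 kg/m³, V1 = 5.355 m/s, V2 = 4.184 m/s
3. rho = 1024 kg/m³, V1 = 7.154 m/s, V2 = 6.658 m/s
Case 1: delta_P = -5.151 kPa
Case 2: delta_P = 5.658 kPa
Case 3: delta_P = 3.508 kPa
Ranking (highest first): 2, 3, 1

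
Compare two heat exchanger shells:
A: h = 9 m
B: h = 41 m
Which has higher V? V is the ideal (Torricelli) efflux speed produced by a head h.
V(A) = 13.29 m/s, V(B) = 28.36 m/s. Answer: B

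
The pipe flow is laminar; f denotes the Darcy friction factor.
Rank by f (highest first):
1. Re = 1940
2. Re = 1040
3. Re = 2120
Case 1: f = 0.03299
Case 2: f = 0.06154
Case 3: f = 0.03019
Ranking (highest first): 2, 1, 3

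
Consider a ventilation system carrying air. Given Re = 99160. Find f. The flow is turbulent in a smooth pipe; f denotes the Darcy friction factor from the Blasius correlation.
Formula: f = \frac{0.316}{Re^{0.25}}
f = 0.316/99160^0.25 = 0.01781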